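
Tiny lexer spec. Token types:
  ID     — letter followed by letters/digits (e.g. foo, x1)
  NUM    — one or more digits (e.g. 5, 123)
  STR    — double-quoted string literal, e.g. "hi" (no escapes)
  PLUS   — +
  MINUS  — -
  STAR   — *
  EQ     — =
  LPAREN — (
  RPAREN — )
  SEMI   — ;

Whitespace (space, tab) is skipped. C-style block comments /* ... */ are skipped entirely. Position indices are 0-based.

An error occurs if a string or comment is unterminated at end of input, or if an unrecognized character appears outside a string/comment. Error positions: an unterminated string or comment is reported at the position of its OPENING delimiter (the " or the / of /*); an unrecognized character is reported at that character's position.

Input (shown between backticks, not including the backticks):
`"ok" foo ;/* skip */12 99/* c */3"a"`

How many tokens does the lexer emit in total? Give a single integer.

Answer: 7

Derivation:
pos=0: enter STRING mode
pos=0: emit STR "ok" (now at pos=4)
pos=5: emit ID 'foo' (now at pos=8)
pos=9: emit SEMI ';'
pos=10: enter COMMENT mode (saw '/*')
exit COMMENT mode (now at pos=20)
pos=20: emit NUM '12' (now at pos=22)
pos=23: emit NUM '99' (now at pos=25)
pos=25: enter COMMENT mode (saw '/*')
exit COMMENT mode (now at pos=32)
pos=32: emit NUM '3' (now at pos=33)
pos=33: enter STRING mode
pos=33: emit STR "a" (now at pos=36)
DONE. 7 tokens: [STR, ID, SEMI, NUM, NUM, NUM, STR]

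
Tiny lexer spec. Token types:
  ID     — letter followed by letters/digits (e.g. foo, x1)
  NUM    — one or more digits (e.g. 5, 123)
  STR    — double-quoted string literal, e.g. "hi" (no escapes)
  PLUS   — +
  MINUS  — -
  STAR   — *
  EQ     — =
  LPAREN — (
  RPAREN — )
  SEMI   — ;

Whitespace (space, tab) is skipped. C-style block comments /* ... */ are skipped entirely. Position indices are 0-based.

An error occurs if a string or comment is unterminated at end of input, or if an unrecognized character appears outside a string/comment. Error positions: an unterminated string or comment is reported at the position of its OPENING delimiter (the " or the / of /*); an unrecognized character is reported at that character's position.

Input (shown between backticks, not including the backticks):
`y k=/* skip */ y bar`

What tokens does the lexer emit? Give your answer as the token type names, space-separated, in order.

pos=0: emit ID 'y' (now at pos=1)
pos=2: emit ID 'k' (now at pos=3)
pos=3: emit EQ '='
pos=4: enter COMMENT mode (saw '/*')
exit COMMENT mode (now at pos=14)
pos=15: emit ID 'y' (now at pos=16)
pos=17: emit ID 'bar' (now at pos=20)
DONE. 5 tokens: [ID, ID, EQ, ID, ID]

Answer: ID ID EQ ID ID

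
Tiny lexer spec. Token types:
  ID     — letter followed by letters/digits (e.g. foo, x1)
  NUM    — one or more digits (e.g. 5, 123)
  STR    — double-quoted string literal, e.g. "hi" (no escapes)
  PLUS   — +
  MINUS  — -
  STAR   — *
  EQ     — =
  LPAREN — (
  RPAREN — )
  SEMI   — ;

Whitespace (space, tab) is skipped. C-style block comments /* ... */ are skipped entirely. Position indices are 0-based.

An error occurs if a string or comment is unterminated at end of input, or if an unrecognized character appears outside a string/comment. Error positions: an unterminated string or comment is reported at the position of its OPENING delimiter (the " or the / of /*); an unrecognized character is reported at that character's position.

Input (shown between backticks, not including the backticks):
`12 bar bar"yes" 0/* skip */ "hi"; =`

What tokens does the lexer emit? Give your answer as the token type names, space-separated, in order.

pos=0: emit NUM '12' (now at pos=2)
pos=3: emit ID 'bar' (now at pos=6)
pos=7: emit ID 'bar' (now at pos=10)
pos=10: enter STRING mode
pos=10: emit STR "yes" (now at pos=15)
pos=16: emit NUM '0' (now at pos=17)
pos=17: enter COMMENT mode (saw '/*')
exit COMMENT mode (now at pos=27)
pos=28: enter STRING mode
pos=28: emit STR "hi" (now at pos=32)
pos=32: emit SEMI ';'
pos=34: emit EQ '='
DONE. 8 tokens: [NUM, ID, ID, STR, NUM, STR, SEMI, EQ]

Answer: NUM ID ID STR NUM STR SEMI EQ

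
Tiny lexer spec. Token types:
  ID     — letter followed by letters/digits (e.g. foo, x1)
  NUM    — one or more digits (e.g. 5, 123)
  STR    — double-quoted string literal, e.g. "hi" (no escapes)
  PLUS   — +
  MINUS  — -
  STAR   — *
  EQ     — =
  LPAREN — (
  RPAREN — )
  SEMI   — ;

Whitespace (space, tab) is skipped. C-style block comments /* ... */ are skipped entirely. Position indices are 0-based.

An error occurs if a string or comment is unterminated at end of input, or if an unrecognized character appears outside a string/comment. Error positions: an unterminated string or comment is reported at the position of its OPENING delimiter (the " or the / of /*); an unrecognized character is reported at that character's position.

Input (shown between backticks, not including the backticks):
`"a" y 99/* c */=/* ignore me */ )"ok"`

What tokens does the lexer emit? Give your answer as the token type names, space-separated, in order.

pos=0: enter STRING mode
pos=0: emit STR "a" (now at pos=3)
pos=4: emit ID 'y' (now at pos=5)
pos=6: emit NUM '99' (now at pos=8)
pos=8: enter COMMENT mode (saw '/*')
exit COMMENT mode (now at pos=15)
pos=15: emit EQ '='
pos=16: enter COMMENT mode (saw '/*')
exit COMMENT mode (now at pos=31)
pos=32: emit RPAREN ')'
pos=33: enter STRING mode
pos=33: emit STR "ok" (now at pos=37)
DONE. 6 tokens: [STR, ID, NUM, EQ, RPAREN, STR]

Answer: STR ID NUM EQ RPAREN STR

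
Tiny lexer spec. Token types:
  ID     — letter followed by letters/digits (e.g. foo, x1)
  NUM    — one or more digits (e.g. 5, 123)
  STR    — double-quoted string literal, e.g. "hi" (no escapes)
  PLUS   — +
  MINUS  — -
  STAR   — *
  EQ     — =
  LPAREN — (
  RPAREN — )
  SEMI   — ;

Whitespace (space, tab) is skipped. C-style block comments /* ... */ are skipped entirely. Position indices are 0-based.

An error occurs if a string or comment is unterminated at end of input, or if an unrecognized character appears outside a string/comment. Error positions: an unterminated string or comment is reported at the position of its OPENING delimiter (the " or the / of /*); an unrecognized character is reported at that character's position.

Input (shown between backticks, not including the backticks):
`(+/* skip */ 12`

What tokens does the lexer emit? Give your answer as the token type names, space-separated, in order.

pos=0: emit LPAREN '('
pos=1: emit PLUS '+'
pos=2: enter COMMENT mode (saw '/*')
exit COMMENT mode (now at pos=12)
pos=13: emit NUM '12' (now at pos=15)
DONE. 3 tokens: [LPAREN, PLUS, NUM]

Answer: LPAREN PLUS NUM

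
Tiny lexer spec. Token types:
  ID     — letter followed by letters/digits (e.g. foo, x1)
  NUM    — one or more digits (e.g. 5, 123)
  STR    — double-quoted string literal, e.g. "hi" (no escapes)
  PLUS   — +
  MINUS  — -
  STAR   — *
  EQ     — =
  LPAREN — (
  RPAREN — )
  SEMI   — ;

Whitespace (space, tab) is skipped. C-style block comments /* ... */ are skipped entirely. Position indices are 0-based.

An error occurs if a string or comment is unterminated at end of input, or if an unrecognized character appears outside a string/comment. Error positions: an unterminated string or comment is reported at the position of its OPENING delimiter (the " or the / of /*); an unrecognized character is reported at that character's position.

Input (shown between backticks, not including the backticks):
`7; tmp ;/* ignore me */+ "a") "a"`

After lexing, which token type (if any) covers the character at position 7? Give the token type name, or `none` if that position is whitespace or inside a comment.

pos=0: emit NUM '7' (now at pos=1)
pos=1: emit SEMI ';'
pos=3: emit ID 'tmp' (now at pos=6)
pos=7: emit SEMI ';'
pos=8: enter COMMENT mode (saw '/*')
exit COMMENT mode (now at pos=23)
pos=23: emit PLUS '+'
pos=25: enter STRING mode
pos=25: emit STR "a" (now at pos=28)
pos=28: emit RPAREN ')'
pos=30: enter STRING mode
pos=30: emit STR "a" (now at pos=33)
DONE. 8 tokens: [NUM, SEMI, ID, SEMI, PLUS, STR, RPAREN, STR]
Position 7: char is ';' -> SEMI

Answer: SEMI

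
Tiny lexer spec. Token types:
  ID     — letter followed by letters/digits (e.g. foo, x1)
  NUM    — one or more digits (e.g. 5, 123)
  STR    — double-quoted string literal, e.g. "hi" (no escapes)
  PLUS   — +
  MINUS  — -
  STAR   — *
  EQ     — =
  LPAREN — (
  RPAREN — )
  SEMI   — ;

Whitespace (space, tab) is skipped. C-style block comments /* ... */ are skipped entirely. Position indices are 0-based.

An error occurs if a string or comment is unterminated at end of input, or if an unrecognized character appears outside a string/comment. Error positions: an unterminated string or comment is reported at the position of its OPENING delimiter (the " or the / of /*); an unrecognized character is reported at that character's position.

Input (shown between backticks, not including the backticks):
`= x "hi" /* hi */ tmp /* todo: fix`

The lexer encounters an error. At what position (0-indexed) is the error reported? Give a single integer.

pos=0: emit EQ '='
pos=2: emit ID 'x' (now at pos=3)
pos=4: enter STRING mode
pos=4: emit STR "hi" (now at pos=8)
pos=9: enter COMMENT mode (saw '/*')
exit COMMENT mode (now at pos=17)
pos=18: emit ID 'tmp' (now at pos=21)
pos=22: enter COMMENT mode (saw '/*')
pos=22: ERROR — unterminated comment (reached EOF)

Answer: 22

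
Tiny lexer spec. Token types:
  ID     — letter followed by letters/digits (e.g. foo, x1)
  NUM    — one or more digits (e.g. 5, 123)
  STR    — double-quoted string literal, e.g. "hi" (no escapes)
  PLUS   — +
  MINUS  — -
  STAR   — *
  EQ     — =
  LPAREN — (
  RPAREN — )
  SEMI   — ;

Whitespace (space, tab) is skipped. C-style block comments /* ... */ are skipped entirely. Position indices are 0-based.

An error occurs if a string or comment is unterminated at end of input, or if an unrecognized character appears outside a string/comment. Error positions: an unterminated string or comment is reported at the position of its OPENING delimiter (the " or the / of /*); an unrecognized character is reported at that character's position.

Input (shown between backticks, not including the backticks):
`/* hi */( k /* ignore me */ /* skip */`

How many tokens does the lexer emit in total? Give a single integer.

pos=0: enter COMMENT mode (saw '/*')
exit COMMENT mode (now at pos=8)
pos=8: emit LPAREN '('
pos=10: emit ID 'k' (now at pos=11)
pos=12: enter COMMENT mode (saw '/*')
exit COMMENT mode (now at pos=27)
pos=28: enter COMMENT mode (saw '/*')
exit COMMENT mode (now at pos=38)
DONE. 2 tokens: [LPAREN, ID]

Answer: 2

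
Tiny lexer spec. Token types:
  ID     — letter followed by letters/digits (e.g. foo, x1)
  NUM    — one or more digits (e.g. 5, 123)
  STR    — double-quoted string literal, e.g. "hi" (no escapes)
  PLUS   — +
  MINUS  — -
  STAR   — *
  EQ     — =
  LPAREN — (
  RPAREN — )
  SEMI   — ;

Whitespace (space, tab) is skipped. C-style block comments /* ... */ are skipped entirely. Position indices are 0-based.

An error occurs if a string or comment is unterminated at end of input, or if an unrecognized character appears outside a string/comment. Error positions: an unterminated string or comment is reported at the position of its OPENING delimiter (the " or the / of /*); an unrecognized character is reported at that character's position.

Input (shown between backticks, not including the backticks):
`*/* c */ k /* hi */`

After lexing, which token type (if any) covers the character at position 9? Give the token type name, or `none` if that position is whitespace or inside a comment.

Answer: ID

Derivation:
pos=0: emit STAR '*'
pos=1: enter COMMENT mode (saw '/*')
exit COMMENT mode (now at pos=8)
pos=9: emit ID 'k' (now at pos=10)
pos=11: enter COMMENT mode (saw '/*')
exit COMMENT mode (now at pos=19)
DONE. 2 tokens: [STAR, ID]
Position 9: char is 'k' -> ID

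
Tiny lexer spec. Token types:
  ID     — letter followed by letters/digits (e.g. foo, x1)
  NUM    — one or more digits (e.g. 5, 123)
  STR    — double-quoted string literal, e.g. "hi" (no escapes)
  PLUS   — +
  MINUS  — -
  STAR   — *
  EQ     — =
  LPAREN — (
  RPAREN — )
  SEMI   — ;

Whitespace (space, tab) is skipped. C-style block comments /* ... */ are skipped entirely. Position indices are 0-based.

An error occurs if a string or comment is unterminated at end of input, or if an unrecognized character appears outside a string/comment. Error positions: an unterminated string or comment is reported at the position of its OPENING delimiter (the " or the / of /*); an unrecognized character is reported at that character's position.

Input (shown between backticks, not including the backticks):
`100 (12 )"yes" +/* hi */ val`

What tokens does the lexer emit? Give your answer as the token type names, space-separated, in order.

pos=0: emit NUM '100' (now at pos=3)
pos=4: emit LPAREN '('
pos=5: emit NUM '12' (now at pos=7)
pos=8: emit RPAREN ')'
pos=9: enter STRING mode
pos=9: emit STR "yes" (now at pos=14)
pos=15: emit PLUS '+'
pos=16: enter COMMENT mode (saw '/*')
exit COMMENT mode (now at pos=24)
pos=25: emit ID 'val' (now at pos=28)
DONE. 7 tokens: [NUM, LPAREN, NUM, RPAREN, STR, PLUS, ID]

Answer: NUM LPAREN NUM RPAREN STR PLUS ID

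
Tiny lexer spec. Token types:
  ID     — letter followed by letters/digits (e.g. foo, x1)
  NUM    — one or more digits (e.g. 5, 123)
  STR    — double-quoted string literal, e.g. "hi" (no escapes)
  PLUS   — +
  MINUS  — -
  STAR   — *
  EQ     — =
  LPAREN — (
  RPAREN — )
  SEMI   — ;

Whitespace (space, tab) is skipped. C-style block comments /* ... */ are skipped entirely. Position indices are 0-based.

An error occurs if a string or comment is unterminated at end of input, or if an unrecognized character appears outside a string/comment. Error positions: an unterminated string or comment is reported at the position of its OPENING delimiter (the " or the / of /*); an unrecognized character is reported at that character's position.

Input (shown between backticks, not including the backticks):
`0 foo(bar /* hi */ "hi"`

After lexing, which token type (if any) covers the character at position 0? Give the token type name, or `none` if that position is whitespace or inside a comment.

pos=0: emit NUM '0' (now at pos=1)
pos=2: emit ID 'foo' (now at pos=5)
pos=5: emit LPAREN '('
pos=6: emit ID 'bar' (now at pos=9)
pos=10: enter COMMENT mode (saw '/*')
exit COMMENT mode (now at pos=18)
pos=19: enter STRING mode
pos=19: emit STR "hi" (now at pos=23)
DONE. 5 tokens: [NUM, ID, LPAREN, ID, STR]
Position 0: char is '0' -> NUM

Answer: NUM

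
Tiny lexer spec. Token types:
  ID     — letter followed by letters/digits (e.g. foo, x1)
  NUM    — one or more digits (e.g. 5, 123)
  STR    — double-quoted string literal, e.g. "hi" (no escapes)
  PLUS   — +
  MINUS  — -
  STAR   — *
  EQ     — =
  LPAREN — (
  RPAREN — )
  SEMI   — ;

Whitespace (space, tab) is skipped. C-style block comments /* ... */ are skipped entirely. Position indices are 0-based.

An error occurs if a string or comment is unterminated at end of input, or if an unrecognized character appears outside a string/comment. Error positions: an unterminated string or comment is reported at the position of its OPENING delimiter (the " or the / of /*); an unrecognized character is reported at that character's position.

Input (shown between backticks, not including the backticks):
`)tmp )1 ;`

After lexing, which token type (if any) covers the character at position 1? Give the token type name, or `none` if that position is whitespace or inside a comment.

pos=0: emit RPAREN ')'
pos=1: emit ID 'tmp' (now at pos=4)
pos=5: emit RPAREN ')'
pos=6: emit NUM '1' (now at pos=7)
pos=8: emit SEMI ';'
DONE. 5 tokens: [RPAREN, ID, RPAREN, NUM, SEMI]
Position 1: char is 't' -> ID

Answer: ID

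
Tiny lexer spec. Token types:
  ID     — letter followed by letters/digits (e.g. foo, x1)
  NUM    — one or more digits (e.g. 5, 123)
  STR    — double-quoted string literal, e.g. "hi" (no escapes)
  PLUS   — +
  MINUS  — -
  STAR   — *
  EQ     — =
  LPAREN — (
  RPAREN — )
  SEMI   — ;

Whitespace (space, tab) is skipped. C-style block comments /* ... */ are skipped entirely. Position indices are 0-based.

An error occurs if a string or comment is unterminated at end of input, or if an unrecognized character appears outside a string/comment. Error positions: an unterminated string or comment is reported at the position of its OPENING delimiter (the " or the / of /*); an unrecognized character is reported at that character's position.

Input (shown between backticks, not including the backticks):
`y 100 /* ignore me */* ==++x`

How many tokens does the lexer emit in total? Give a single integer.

Answer: 8

Derivation:
pos=0: emit ID 'y' (now at pos=1)
pos=2: emit NUM '100' (now at pos=5)
pos=6: enter COMMENT mode (saw '/*')
exit COMMENT mode (now at pos=21)
pos=21: emit STAR '*'
pos=23: emit EQ '='
pos=24: emit EQ '='
pos=25: emit PLUS '+'
pos=26: emit PLUS '+'
pos=27: emit ID 'x' (now at pos=28)
DONE. 8 tokens: [ID, NUM, STAR, EQ, EQ, PLUS, PLUS, ID]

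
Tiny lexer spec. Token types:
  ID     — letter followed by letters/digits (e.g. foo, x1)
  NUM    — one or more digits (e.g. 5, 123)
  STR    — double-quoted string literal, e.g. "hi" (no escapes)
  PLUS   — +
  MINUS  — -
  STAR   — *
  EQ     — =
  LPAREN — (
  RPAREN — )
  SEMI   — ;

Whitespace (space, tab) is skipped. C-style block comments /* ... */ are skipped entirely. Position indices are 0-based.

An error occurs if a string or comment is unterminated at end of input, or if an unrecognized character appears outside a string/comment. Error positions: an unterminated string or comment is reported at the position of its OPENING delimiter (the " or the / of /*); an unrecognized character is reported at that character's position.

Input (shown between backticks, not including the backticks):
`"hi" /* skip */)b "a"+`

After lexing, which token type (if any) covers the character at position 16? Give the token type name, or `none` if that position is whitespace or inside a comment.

Answer: ID

Derivation:
pos=0: enter STRING mode
pos=0: emit STR "hi" (now at pos=4)
pos=5: enter COMMENT mode (saw '/*')
exit COMMENT mode (now at pos=15)
pos=15: emit RPAREN ')'
pos=16: emit ID 'b' (now at pos=17)
pos=18: enter STRING mode
pos=18: emit STR "a" (now at pos=21)
pos=21: emit PLUS '+'
DONE. 5 tokens: [STR, RPAREN, ID, STR, PLUS]
Position 16: char is 'b' -> ID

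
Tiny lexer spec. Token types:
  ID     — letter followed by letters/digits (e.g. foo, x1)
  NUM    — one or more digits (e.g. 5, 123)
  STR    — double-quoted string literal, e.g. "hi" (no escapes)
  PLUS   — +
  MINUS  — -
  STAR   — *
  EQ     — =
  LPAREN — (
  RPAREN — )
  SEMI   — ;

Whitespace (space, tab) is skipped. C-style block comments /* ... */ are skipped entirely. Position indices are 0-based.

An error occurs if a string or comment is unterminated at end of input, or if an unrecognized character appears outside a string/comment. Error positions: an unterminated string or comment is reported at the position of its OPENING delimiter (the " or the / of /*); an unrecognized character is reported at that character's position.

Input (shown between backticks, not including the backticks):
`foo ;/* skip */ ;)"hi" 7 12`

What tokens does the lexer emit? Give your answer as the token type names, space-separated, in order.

pos=0: emit ID 'foo' (now at pos=3)
pos=4: emit SEMI ';'
pos=5: enter COMMENT mode (saw '/*')
exit COMMENT mode (now at pos=15)
pos=16: emit SEMI ';'
pos=17: emit RPAREN ')'
pos=18: enter STRING mode
pos=18: emit STR "hi" (now at pos=22)
pos=23: emit NUM '7' (now at pos=24)
pos=25: emit NUM '12' (now at pos=27)
DONE. 7 tokens: [ID, SEMI, SEMI, RPAREN, STR, NUM, NUM]

Answer: ID SEMI SEMI RPAREN STR NUM NUM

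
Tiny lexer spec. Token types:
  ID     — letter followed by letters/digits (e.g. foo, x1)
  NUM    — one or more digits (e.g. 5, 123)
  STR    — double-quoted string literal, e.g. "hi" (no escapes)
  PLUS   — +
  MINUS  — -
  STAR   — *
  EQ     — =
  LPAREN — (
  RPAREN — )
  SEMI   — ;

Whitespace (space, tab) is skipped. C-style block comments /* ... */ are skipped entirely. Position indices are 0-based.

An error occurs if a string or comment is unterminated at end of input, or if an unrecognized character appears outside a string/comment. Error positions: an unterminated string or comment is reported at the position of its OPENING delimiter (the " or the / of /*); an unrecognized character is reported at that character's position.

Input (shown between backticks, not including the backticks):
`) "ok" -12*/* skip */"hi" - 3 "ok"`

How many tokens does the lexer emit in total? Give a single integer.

pos=0: emit RPAREN ')'
pos=2: enter STRING mode
pos=2: emit STR "ok" (now at pos=6)
pos=7: emit MINUS '-'
pos=8: emit NUM '12' (now at pos=10)
pos=10: emit STAR '*'
pos=11: enter COMMENT mode (saw '/*')
exit COMMENT mode (now at pos=21)
pos=21: enter STRING mode
pos=21: emit STR "hi" (now at pos=25)
pos=26: emit MINUS '-'
pos=28: emit NUM '3' (now at pos=29)
pos=30: enter STRING mode
pos=30: emit STR "ok" (now at pos=34)
DONE. 9 tokens: [RPAREN, STR, MINUS, NUM, STAR, STR, MINUS, NUM, STR]

Answer: 9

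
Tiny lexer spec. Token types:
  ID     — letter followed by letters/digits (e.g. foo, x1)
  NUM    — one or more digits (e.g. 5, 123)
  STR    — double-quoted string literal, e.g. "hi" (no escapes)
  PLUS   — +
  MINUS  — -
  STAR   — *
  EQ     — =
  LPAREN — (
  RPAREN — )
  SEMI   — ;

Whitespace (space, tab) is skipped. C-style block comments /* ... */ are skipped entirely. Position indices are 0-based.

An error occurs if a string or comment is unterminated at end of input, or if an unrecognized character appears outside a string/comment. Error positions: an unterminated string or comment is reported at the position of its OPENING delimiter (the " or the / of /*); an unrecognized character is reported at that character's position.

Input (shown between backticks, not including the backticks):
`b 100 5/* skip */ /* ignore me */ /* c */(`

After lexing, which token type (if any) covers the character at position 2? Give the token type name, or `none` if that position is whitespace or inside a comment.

Answer: NUM

Derivation:
pos=0: emit ID 'b' (now at pos=1)
pos=2: emit NUM '100' (now at pos=5)
pos=6: emit NUM '5' (now at pos=7)
pos=7: enter COMMENT mode (saw '/*')
exit COMMENT mode (now at pos=17)
pos=18: enter COMMENT mode (saw '/*')
exit COMMENT mode (now at pos=33)
pos=34: enter COMMENT mode (saw '/*')
exit COMMENT mode (now at pos=41)
pos=41: emit LPAREN '('
DONE. 4 tokens: [ID, NUM, NUM, LPAREN]
Position 2: char is '1' -> NUM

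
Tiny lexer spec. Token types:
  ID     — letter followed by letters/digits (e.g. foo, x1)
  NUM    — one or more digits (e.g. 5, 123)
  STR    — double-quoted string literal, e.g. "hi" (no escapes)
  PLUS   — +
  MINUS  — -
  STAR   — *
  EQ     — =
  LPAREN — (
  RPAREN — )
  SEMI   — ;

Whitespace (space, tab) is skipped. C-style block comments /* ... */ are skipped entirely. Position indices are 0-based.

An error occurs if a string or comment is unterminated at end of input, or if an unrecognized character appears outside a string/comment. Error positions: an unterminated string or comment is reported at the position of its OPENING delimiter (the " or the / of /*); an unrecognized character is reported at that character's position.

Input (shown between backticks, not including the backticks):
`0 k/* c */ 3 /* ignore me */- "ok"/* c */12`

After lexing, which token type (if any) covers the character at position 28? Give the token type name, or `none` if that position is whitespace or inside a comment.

pos=0: emit NUM '0' (now at pos=1)
pos=2: emit ID 'k' (now at pos=3)
pos=3: enter COMMENT mode (saw '/*')
exit COMMENT mode (now at pos=10)
pos=11: emit NUM '3' (now at pos=12)
pos=13: enter COMMENT mode (saw '/*')
exit COMMENT mode (now at pos=28)
pos=28: emit MINUS '-'
pos=30: enter STRING mode
pos=30: emit STR "ok" (now at pos=34)
pos=34: enter COMMENT mode (saw '/*')
exit COMMENT mode (now at pos=41)
pos=41: emit NUM '12' (now at pos=43)
DONE. 6 tokens: [NUM, ID, NUM, MINUS, STR, NUM]
Position 28: char is '-' -> MINUS

Answer: MINUS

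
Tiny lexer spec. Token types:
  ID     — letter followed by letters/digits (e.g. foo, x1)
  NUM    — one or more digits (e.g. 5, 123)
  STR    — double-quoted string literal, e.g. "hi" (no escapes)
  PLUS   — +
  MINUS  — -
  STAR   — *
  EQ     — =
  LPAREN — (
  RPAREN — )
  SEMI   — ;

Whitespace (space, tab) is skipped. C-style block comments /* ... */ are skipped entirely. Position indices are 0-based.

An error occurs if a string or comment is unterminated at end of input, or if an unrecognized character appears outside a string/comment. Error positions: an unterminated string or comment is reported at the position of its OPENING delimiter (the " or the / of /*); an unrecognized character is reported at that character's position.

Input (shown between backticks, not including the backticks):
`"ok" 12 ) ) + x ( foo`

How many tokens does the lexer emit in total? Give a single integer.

Answer: 8

Derivation:
pos=0: enter STRING mode
pos=0: emit STR "ok" (now at pos=4)
pos=5: emit NUM '12' (now at pos=7)
pos=8: emit RPAREN ')'
pos=10: emit RPAREN ')'
pos=12: emit PLUS '+'
pos=14: emit ID 'x' (now at pos=15)
pos=16: emit LPAREN '('
pos=18: emit ID 'foo' (now at pos=21)
DONE. 8 tokens: [STR, NUM, RPAREN, RPAREN, PLUS, ID, LPAREN, ID]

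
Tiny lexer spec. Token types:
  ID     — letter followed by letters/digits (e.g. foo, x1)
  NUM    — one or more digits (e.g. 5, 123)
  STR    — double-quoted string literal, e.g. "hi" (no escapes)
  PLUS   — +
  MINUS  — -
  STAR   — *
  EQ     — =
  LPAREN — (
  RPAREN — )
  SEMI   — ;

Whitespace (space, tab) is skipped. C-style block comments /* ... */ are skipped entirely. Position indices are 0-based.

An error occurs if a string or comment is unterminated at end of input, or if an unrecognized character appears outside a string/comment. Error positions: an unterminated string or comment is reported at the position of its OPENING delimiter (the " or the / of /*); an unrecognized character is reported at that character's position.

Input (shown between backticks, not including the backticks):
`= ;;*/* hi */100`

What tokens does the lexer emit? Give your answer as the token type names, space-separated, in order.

pos=0: emit EQ '='
pos=2: emit SEMI ';'
pos=3: emit SEMI ';'
pos=4: emit STAR '*'
pos=5: enter COMMENT mode (saw '/*')
exit COMMENT mode (now at pos=13)
pos=13: emit NUM '100' (now at pos=16)
DONE. 5 tokens: [EQ, SEMI, SEMI, STAR, NUM]

Answer: EQ SEMI SEMI STAR NUM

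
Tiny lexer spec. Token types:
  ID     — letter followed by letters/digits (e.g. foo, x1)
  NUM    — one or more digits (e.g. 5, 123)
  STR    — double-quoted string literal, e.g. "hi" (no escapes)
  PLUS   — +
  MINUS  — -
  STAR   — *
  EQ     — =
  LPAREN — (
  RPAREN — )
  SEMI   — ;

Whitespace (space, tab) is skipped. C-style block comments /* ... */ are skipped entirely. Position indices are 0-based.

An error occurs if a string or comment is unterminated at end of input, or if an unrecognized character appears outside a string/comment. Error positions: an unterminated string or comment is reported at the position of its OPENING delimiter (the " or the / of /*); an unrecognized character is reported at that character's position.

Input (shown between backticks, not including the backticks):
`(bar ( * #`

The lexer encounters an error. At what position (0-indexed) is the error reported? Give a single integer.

Answer: 9

Derivation:
pos=0: emit LPAREN '('
pos=1: emit ID 'bar' (now at pos=4)
pos=5: emit LPAREN '('
pos=7: emit STAR '*'
pos=9: ERROR — unrecognized char '#'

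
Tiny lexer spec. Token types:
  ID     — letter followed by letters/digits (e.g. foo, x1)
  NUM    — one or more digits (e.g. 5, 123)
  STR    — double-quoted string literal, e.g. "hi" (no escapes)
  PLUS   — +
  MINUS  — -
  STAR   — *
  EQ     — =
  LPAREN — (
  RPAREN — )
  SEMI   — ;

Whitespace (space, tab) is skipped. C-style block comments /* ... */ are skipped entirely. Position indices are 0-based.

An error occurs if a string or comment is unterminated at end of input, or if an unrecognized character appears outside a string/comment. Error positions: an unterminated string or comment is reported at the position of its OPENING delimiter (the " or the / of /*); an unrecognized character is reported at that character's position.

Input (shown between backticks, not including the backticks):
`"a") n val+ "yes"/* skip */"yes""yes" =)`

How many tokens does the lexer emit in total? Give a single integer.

Answer: 10

Derivation:
pos=0: enter STRING mode
pos=0: emit STR "a" (now at pos=3)
pos=3: emit RPAREN ')'
pos=5: emit ID 'n' (now at pos=6)
pos=7: emit ID 'val' (now at pos=10)
pos=10: emit PLUS '+'
pos=12: enter STRING mode
pos=12: emit STR "yes" (now at pos=17)
pos=17: enter COMMENT mode (saw '/*')
exit COMMENT mode (now at pos=27)
pos=27: enter STRING mode
pos=27: emit STR "yes" (now at pos=32)
pos=32: enter STRING mode
pos=32: emit STR "yes" (now at pos=37)
pos=38: emit EQ '='
pos=39: emit RPAREN ')'
DONE. 10 tokens: [STR, RPAREN, ID, ID, PLUS, STR, STR, STR, EQ, RPAREN]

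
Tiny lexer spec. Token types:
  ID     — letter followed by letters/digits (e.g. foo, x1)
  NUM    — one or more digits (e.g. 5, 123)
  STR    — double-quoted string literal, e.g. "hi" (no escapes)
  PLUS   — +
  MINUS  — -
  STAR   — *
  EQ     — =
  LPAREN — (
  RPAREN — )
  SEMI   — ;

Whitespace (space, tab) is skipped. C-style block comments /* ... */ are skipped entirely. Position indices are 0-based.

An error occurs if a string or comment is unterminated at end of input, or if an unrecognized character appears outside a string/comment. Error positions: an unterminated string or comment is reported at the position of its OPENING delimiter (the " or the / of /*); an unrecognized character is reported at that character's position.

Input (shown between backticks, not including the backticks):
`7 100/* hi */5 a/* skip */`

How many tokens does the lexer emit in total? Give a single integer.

Answer: 4

Derivation:
pos=0: emit NUM '7' (now at pos=1)
pos=2: emit NUM '100' (now at pos=5)
pos=5: enter COMMENT mode (saw '/*')
exit COMMENT mode (now at pos=13)
pos=13: emit NUM '5' (now at pos=14)
pos=15: emit ID 'a' (now at pos=16)
pos=16: enter COMMENT mode (saw '/*')
exit COMMENT mode (now at pos=26)
DONE. 4 tokens: [NUM, NUM, NUM, ID]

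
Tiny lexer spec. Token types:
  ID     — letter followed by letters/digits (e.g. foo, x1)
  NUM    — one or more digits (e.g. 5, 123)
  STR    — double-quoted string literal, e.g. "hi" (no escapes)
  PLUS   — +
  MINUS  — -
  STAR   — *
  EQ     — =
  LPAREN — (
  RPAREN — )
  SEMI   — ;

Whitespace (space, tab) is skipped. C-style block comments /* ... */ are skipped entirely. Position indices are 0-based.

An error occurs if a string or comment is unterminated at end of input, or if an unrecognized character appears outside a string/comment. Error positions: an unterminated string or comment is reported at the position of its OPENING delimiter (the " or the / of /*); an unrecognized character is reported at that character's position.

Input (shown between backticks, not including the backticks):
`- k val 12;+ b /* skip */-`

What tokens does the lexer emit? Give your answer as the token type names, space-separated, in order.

pos=0: emit MINUS '-'
pos=2: emit ID 'k' (now at pos=3)
pos=4: emit ID 'val' (now at pos=7)
pos=8: emit NUM '12' (now at pos=10)
pos=10: emit SEMI ';'
pos=11: emit PLUS '+'
pos=13: emit ID 'b' (now at pos=14)
pos=15: enter COMMENT mode (saw '/*')
exit COMMENT mode (now at pos=25)
pos=25: emit MINUS '-'
DONE. 8 tokens: [MINUS, ID, ID, NUM, SEMI, PLUS, ID, MINUS]

Answer: MINUS ID ID NUM SEMI PLUS ID MINUS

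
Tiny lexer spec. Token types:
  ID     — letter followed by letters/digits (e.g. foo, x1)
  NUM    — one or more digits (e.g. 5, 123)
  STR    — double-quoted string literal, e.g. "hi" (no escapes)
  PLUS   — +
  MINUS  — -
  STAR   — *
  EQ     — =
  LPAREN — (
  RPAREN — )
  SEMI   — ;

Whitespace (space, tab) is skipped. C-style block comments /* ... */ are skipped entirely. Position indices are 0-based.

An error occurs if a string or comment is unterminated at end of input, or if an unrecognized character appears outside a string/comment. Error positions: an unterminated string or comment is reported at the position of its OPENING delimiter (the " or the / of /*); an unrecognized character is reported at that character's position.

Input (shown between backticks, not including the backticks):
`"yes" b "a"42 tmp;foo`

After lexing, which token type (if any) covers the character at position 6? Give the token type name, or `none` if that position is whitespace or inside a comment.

pos=0: enter STRING mode
pos=0: emit STR "yes" (now at pos=5)
pos=6: emit ID 'b' (now at pos=7)
pos=8: enter STRING mode
pos=8: emit STR "a" (now at pos=11)
pos=11: emit NUM '42' (now at pos=13)
pos=14: emit ID 'tmp' (now at pos=17)
pos=17: emit SEMI ';'
pos=18: emit ID 'foo' (now at pos=21)
DONE. 7 tokens: [STR, ID, STR, NUM, ID, SEMI, ID]
Position 6: char is 'b' -> ID

Answer: ID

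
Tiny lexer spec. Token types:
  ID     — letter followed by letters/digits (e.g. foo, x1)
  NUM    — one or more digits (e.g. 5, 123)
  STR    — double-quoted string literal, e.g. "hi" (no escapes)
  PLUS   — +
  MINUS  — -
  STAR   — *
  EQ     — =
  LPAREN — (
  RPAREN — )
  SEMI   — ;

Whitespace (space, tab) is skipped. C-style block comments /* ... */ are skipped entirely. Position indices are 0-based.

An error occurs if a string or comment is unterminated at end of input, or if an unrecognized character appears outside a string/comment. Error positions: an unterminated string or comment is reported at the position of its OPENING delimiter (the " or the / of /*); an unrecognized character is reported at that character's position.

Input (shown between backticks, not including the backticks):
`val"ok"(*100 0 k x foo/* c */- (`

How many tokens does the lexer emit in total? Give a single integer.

Answer: 11

Derivation:
pos=0: emit ID 'val' (now at pos=3)
pos=3: enter STRING mode
pos=3: emit STR "ok" (now at pos=7)
pos=7: emit LPAREN '('
pos=8: emit STAR '*'
pos=9: emit NUM '100' (now at pos=12)
pos=13: emit NUM '0' (now at pos=14)
pos=15: emit ID 'k' (now at pos=16)
pos=17: emit ID 'x' (now at pos=18)
pos=19: emit ID 'foo' (now at pos=22)
pos=22: enter COMMENT mode (saw '/*')
exit COMMENT mode (now at pos=29)
pos=29: emit MINUS '-'
pos=31: emit LPAREN '('
DONE. 11 tokens: [ID, STR, LPAREN, STAR, NUM, NUM, ID, ID, ID, MINUS, LPAREN]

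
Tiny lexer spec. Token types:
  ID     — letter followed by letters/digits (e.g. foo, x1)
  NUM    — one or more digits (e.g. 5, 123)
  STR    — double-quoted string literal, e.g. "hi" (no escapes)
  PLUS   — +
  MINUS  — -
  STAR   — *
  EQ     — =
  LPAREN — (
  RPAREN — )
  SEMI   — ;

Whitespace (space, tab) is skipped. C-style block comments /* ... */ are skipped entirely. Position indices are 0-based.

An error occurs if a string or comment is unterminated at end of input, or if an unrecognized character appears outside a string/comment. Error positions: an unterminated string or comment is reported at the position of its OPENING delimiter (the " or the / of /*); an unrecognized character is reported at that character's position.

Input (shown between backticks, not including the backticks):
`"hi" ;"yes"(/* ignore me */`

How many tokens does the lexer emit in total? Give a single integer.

pos=0: enter STRING mode
pos=0: emit STR "hi" (now at pos=4)
pos=5: emit SEMI ';'
pos=6: enter STRING mode
pos=6: emit STR "yes" (now at pos=11)
pos=11: emit LPAREN '('
pos=12: enter COMMENT mode (saw '/*')
exit COMMENT mode (now at pos=27)
DONE. 4 tokens: [STR, SEMI, STR, LPAREN]

Answer: 4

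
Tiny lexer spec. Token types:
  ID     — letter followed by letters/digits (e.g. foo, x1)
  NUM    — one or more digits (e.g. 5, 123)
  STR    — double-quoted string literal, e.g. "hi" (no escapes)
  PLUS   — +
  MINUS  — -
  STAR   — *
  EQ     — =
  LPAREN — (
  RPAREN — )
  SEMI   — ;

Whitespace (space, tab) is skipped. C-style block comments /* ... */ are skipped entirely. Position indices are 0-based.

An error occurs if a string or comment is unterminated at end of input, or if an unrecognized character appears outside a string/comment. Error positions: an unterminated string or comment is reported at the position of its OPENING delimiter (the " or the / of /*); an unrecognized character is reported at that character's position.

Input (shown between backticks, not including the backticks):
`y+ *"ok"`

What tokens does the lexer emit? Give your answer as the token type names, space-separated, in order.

pos=0: emit ID 'y' (now at pos=1)
pos=1: emit PLUS '+'
pos=3: emit STAR '*'
pos=4: enter STRING mode
pos=4: emit STR "ok" (now at pos=8)
DONE. 4 tokens: [ID, PLUS, STAR, STR]

Answer: ID PLUS STAR STR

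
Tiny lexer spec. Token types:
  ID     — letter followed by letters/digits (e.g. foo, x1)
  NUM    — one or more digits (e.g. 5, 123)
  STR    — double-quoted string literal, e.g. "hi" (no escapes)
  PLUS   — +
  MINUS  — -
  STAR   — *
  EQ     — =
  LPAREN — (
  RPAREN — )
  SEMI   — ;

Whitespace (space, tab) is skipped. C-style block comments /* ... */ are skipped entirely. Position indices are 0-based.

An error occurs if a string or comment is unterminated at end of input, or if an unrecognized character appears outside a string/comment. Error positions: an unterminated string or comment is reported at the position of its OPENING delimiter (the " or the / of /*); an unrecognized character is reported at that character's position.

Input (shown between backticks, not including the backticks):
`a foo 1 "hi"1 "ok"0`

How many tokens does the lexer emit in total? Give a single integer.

pos=0: emit ID 'a' (now at pos=1)
pos=2: emit ID 'foo' (now at pos=5)
pos=6: emit NUM '1' (now at pos=7)
pos=8: enter STRING mode
pos=8: emit STR "hi" (now at pos=12)
pos=12: emit NUM '1' (now at pos=13)
pos=14: enter STRING mode
pos=14: emit STR "ok" (now at pos=18)
pos=18: emit NUM '0' (now at pos=19)
DONE. 7 tokens: [ID, ID, NUM, STR, NUM, STR, NUM]

Answer: 7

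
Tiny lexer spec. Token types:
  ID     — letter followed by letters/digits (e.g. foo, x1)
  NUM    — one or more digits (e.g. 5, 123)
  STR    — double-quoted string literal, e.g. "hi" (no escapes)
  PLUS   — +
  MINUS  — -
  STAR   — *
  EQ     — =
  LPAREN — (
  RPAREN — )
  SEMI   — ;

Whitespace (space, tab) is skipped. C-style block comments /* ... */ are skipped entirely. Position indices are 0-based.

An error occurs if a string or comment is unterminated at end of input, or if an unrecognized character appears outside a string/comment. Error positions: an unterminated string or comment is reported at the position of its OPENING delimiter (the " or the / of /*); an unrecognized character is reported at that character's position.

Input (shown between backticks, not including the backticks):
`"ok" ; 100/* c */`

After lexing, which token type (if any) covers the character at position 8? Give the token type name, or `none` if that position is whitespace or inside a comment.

pos=0: enter STRING mode
pos=0: emit STR "ok" (now at pos=4)
pos=5: emit SEMI ';'
pos=7: emit NUM '100' (now at pos=10)
pos=10: enter COMMENT mode (saw '/*')
exit COMMENT mode (now at pos=17)
DONE. 3 tokens: [STR, SEMI, NUM]
Position 8: char is '0' -> NUM

Answer: NUM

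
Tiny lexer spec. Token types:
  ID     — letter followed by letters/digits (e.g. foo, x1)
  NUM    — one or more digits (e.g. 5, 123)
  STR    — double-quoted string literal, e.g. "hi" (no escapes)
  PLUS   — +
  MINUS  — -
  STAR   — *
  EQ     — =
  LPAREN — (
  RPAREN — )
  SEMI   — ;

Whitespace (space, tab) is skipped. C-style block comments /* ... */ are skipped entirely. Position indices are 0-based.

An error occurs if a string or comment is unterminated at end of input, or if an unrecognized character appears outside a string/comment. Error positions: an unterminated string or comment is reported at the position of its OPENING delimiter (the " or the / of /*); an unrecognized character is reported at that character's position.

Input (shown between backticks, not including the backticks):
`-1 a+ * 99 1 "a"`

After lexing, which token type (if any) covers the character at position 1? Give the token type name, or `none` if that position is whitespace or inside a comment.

Answer: NUM

Derivation:
pos=0: emit MINUS '-'
pos=1: emit NUM '1' (now at pos=2)
pos=3: emit ID 'a' (now at pos=4)
pos=4: emit PLUS '+'
pos=6: emit STAR '*'
pos=8: emit NUM '99' (now at pos=10)
pos=11: emit NUM '1' (now at pos=12)
pos=13: enter STRING mode
pos=13: emit STR "a" (now at pos=16)
DONE. 8 tokens: [MINUS, NUM, ID, PLUS, STAR, NUM, NUM, STR]
Position 1: char is '1' -> NUM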